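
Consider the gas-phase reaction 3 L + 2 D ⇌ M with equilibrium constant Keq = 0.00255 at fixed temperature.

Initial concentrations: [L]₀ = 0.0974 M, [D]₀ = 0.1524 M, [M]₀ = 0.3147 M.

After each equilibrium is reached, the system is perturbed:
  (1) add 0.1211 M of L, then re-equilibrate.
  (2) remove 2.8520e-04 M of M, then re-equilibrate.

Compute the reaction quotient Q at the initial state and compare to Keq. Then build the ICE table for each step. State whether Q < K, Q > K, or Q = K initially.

Q₀ = 1.4664e+04; Q > K (proceeds reverse)

Q₀ = 1.4664e+04 vs Keq = 0.00255 ⇒ Q>K, reverse
Step 1:
                  L         D         M
  I          0.0974    0.1524    0.3147
  C          0.9389     0.626    -0.313
  E           1.036    0.7784   0.00172
  solve Keq expr → x = -0.313; check Q = 0.00255
Then add 0.1211 M of L.
Step 2:
                  L         D         M
  I           1.157    0.7784   0.00172
  C       -0.001967 -0.001312 6.5576e-04
  E           1.155     0.777  0.002375
  solve Keq expr → x = 6.5576e-04; check Q = 0.00255
Then remove 2.8520e-04 M of M.
Step 3:
                  L         D         M
  I           1.155     0.777   0.00209
  C       -8.3013e-04 -5.5342e-04 2.7671e-04
  E           1.155    0.7765  0.002367
  solve Keq expr → x = 2.7671e-04; check Q = 0.00255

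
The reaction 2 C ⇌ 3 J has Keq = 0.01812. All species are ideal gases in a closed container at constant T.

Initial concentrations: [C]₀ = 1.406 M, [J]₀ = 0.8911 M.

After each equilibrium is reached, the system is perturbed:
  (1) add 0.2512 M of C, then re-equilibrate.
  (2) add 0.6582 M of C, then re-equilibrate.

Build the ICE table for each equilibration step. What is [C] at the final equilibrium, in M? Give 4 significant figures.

Q₀ = 0.3579 vs Keq = 0.01812 ⇒ Q>K, reverse
Step 1:
                   C          J
  Initial      1.406     0.8911
  Change      0.3402    -0.5102
  Equil        1.746     0.3809
  solve Keq expr → x = -0.1701; check Q = 0.01812
Then add 0.2512 M of C.
Step 2:
                   C          J
  Initial      1.997     0.3809
  Change    -0.02178    0.03267
  Equil        1.976     0.4135
  solve Keq expr → x = 0.01089; check Q = 0.01812
Then add 0.6582 M of C.
Step 3:
                   C          J
  Initial      2.634     0.4135
  Change     -0.0537    0.08055
  Equil         2.58     0.4941
  solve Keq expr → x = 0.02685; check Q = 0.01812

[C]_eq = 2.58 M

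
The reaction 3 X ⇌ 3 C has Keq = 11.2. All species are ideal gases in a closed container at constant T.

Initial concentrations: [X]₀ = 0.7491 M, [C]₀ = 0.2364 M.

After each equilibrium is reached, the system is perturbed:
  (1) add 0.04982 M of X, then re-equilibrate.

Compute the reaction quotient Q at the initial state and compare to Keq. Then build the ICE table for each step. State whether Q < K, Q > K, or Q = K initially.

Q₀ = 0.03143 vs Keq = 11.2 ⇒ Q<K, forward
Step 1:
                    X           C
  init         0.7491      0.2364
  Δ           -0.4447      0.4447
  eq           0.3044      0.6811
  solve Keq expr → x = 0.1482; check Q = 11.2
Then add 0.04982 M of X.
Step 2:
                    X           C
  init         0.3542      0.6811
  Δ          -0.03443     0.03443
  eq           0.3198      0.7155
  solve Keq expr → x = 0.01148; check Q = 11.2

Q₀ = 0.03143; Q < K (proceeds forward)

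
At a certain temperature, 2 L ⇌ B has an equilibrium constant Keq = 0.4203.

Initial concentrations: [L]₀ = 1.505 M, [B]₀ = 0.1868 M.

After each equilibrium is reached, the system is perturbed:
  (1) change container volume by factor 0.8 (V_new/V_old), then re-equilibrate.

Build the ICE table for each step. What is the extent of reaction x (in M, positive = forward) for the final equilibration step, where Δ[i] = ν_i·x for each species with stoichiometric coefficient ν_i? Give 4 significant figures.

Q₀ = 0.08247 vs Keq = 0.4203 ⇒ Q<K, forward
Step 1:
                   L          B
  init         1.505     0.1868
  Δ          -0.4909     0.2454
  eq           1.014     0.4322
  solve Keq expr → x = 0.2454; check Q = 0.4203
Then change container volume by factor 0.8 (V_new/V_old).
Step 2:
                   L          B
  init         1.268     0.5403
  Δ         -0.08838    0.04419
  eq           1.179     0.5845
  solve Keq expr → x = 0.04419; check Q = 0.4203

x = 0.04419 M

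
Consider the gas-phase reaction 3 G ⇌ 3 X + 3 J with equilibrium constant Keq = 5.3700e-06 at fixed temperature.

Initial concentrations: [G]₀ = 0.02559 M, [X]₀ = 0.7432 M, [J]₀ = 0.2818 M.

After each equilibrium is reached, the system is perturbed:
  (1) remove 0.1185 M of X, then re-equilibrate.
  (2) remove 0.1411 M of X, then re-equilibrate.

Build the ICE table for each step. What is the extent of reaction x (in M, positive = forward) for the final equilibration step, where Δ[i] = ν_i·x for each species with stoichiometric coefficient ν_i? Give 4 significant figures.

Q₀ = 548.2 vs Keq = 5.3700e-06 ⇒ Q>K, reverse
Step 1:
                  G         X         J
  Initial   0.02559    0.7432    0.2818
  Change     0.2708   -0.2708   -0.2708
  Equil      0.2964    0.4724   0.01099
  solve Keq expr → x = -0.09027; check Q = 5.3700e-06
Then remove 0.1185 M of X.
Step 2:
                  G         X         J
  Initial    0.2964    0.3539   0.01099
  Change  -0.003375  0.003375  0.003375
  Equil       0.293    0.3573   0.01436
  solve Keq expr → x = 0.001125; check Q = 5.3700e-06
Then remove 0.1411 M of X.
Step 3:
                  G         X         J
  Initial     0.293    0.2162   0.01436
  Change  -0.007918  0.007918  0.007918
  Equil      0.2851    0.2241   0.02228
  solve Keq expr → x = 0.002639; check Q = 5.3700e-06

x = 0.002639 M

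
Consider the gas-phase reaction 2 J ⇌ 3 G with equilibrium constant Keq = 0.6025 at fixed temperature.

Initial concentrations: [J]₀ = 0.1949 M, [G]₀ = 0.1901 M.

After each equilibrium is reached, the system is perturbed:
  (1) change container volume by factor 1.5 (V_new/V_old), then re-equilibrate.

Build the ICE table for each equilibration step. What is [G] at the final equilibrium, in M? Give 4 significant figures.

[G]_eq = 0.1773 M

Q₀ = 0.1809 vs Keq = 0.6025 ⇒ Q<K, forward
Step 1:
                    J           G
  init         0.1949      0.1901
  Δ          -0.03745     0.05617
  eq           0.1575      0.2463
  solve Keq expr → x = 0.01872; check Q = 0.6025
Then change container volume by factor 1.5 (V_new/V_old).
Step 2:
                    J           G
  init          0.105      0.1642
  Δ         -0.008764     0.01315
  eq           0.0962      0.1773
  solve Keq expr → x = 0.004382; check Q = 0.6025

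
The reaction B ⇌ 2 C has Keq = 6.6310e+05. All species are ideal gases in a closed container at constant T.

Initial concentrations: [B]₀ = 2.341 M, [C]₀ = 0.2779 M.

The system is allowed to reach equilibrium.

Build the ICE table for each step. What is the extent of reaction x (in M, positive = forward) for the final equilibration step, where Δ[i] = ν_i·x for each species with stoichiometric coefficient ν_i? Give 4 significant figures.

x = 2.341 M

Q₀ = 0.03299 vs Keq = 6.6310e+05 ⇒ Q<K, forward
Step 1:
                   B          C
  Initial      2.341     0.2779
  Change      -2.341      4.682
  Equil   3.7098e-05       4.96
  solve Keq expr → x = 2.341; check Q = 6.6310e+05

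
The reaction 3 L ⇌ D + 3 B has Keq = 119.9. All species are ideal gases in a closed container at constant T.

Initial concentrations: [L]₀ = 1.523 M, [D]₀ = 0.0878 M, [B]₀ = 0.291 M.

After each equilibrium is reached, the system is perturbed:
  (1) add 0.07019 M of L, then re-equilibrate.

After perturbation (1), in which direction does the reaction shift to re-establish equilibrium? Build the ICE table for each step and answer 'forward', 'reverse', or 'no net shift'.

Direction: forward

Q₀ = 6.1245e-04 vs Keq = 119.9 ⇒ Q<K, forward
Step 1:
                  L         D         B
  I           1.523    0.0878     0.291
  C           -1.27    0.4233      1.27
  E          0.2531    0.5111     1.561
  solve Keq expr → x = 0.4233; check Q = 119.9
Then add 0.07019 M of L.
Step 2:
                  L         D         B
  I          0.3233    0.5111     1.561
  C         -0.0576    0.0192    0.0576
  E          0.2657    0.5303     1.619
  solve Keq expr → x = 0.0192; check Q = 119.9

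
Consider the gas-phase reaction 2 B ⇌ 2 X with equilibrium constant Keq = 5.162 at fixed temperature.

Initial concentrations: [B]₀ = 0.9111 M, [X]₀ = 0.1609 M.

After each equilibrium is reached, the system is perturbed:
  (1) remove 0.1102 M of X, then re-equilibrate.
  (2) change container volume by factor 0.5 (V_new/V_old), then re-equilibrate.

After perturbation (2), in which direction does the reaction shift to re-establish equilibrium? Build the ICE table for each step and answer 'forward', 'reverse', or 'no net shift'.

Q₀ = 0.03119 vs Keq = 5.162 ⇒ Q<K, forward
Step 1:
                  B         X
  I          0.9111    0.1609
  C         -0.5835    0.5835
  E          0.3276    0.7444
  solve Keq expr → x = 0.2917; check Q = 5.162
Then remove 0.1102 M of X.
Step 2:
                  B         X
  I          0.3276    0.6342
  C        -0.03368   0.03368
  E          0.2939    0.6679
  solve Keq expr → x = 0.01684; check Q = 5.162
Then change container volume by factor 0.5 (V_new/V_old).
Step 3:
                  B         X
  I          0.5879     1.336
  C               0         0
  E          0.5879     1.336
  solve Keq expr → x = 0; check Q = 5.162

Direction: no net shift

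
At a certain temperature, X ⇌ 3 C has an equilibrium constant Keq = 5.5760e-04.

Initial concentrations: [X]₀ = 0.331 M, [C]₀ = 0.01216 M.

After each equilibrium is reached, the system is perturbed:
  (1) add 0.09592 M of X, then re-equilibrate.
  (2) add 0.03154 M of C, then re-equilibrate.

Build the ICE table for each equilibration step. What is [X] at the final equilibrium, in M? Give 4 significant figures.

[X]_eq = 0.4209 M

Q₀ = 5.4322e-06 vs Keq = 5.5760e-04 ⇒ Q<K, forward
Step 1:
                   X          C
  init         0.331    0.01216
  Δ         -0.01464    0.04392
  eq          0.3164    0.05608
  solve Keq expr → x = 0.01464; check Q = 5.5760e-04
Then add 0.09592 M of X.
Step 2:
                   X          C
  init        0.4123    0.05608
  Δ        -0.001697   0.005092
  eq          0.4106    0.06118
  solve Keq expr → x = 0.001697; check Q = 5.5760e-04
Then add 0.03154 M of C.
Step 3:
                   X          C
  init        0.4106    0.09272
  Δ          0.01034   -0.03103
  eq          0.4209    0.06168
  solve Keq expr → x = -0.01034; check Q = 5.5760e-04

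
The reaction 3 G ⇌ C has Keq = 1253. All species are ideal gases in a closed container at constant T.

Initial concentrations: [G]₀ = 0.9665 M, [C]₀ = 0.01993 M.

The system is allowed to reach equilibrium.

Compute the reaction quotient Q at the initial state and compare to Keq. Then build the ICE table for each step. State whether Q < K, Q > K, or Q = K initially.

Q₀ = 0.02208; Q < K (proceeds forward)

Q₀ = 0.02208 vs Keq = 1253 ⇒ Q<K, forward
Step 1:
                   G          C
  I           0.9665    0.01993
  C           -0.903      0.301
  E          0.06351     0.3209
  solve Keq expr → x = 0.301; check Q = 1253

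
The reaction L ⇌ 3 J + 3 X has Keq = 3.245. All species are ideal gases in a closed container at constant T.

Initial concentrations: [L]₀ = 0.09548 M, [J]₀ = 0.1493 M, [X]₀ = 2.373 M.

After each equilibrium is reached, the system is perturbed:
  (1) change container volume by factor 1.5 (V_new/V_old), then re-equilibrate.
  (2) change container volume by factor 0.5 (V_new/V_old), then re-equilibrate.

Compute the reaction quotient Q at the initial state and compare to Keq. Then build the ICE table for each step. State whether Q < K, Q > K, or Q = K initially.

Q₀ = 0.4658; Q < K (proceeds forward)

Q₀ = 0.4658 vs Keq = 3.245 ⇒ Q<K, forward
Step 1:
                  L         J         X
  init      0.09548    0.1493     2.373
  Δ        -0.03066   0.09197   0.09197
  eq        0.06482    0.2413     2.465
  solve Keq expr → x = 0.03066; check Q = 3.245
Then change container volume by factor 1.5 (V_new/V_old).
Step 2:
                  L         J         X
  init      0.04322    0.1608     1.643
  Δ        -0.02377   0.07132   0.07132
  eq        0.01944    0.2322     1.715
  solve Keq expr → x = 0.02377; check Q = 3.245
Then change container volume by factor 0.5 (V_new/V_old).
Step 3:
                  L         J         X
  init      0.03888    0.4643     3.429
  Δ         0.07898    -0.237    -0.237
  eq         0.1179    0.2274     3.192
  solve Keq expr → x = -0.07898; check Q = 3.245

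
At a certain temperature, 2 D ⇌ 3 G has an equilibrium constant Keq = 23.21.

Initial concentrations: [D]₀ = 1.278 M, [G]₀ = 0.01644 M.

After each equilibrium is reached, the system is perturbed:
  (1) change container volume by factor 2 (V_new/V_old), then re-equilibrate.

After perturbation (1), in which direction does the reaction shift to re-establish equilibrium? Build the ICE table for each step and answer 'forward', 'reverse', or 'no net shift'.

Q₀ = 2.7205e-06 vs Keq = 23.21 ⇒ Q<K, forward
Step 1:
                    D           G
  I             1.278     0.01644
  C             -0.93       1.395
  E             0.348       1.411
  solve Keq expr → x = 0.465; check Q = 23.21
Then change container volume by factor 2 (V_new/V_old).
Step 2:
                    D           G
  I             0.174      0.7057
  C          -0.03641     0.05462
  E            0.1376      0.7603
  solve Keq expr → x = 0.01821; check Q = 23.21

Direction: forward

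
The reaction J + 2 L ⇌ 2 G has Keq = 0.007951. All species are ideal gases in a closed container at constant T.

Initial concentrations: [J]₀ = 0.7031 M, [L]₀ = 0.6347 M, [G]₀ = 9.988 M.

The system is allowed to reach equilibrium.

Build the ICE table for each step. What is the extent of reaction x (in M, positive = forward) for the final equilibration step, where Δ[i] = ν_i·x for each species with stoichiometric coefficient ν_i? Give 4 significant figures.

Q₀ = 352.2 vs Keq = 0.007951 ⇒ Q>K, reverse
Step 1:
                   J          L          G
  init        0.7031     0.6347      9.988
  Δ            4.124      8.248     -8.248
  eq           4.827      8.883       1.74
  solve Keq expr → x = -4.124; check Q = 0.007951

x = -4.124 M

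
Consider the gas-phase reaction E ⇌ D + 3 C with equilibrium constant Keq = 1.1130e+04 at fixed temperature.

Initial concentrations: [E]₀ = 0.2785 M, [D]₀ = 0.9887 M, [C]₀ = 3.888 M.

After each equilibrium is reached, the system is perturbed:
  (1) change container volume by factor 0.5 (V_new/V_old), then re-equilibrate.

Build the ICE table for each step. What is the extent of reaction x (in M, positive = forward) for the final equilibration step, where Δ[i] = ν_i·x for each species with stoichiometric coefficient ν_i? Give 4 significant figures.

Q₀ = 208.6 vs Keq = 1.1130e+04 ⇒ Q<K, forward
Step 1:
                   E          D          C
  init        0.2785     0.9887      3.888
  Δ          -0.2669     0.2669     0.8006
  eq         0.01163      1.256      4.689
  solve Keq expr → x = 0.2669; check Q = 1.1130e+04
Then change container volume by factor 0.5 (V_new/V_old).
Step 2:
                   E          D          C
  init       0.02325      2.511      9.377
  Δ           0.1317    -0.1317     -0.395
  eq          0.1549      2.379      8.982
  solve Keq expr → x = -0.1317; check Q = 1.1130e+04

x = -0.1317 M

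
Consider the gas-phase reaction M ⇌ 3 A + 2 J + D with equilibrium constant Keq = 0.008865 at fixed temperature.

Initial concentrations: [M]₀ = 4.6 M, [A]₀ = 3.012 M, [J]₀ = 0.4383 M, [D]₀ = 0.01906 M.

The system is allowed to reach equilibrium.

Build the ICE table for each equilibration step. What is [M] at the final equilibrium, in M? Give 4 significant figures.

Q₀ = 0.02175 vs Keq = 0.008865 ⇒ Q>K, reverse
Step 1:
                    M           A           J           D
  Initial         4.6       3.012      0.4383     0.01906
  Change      0.01023    -0.03068    -0.02045    -0.01023
  Equil          4.61       2.981      0.4178    0.008834
  solve Keq expr → x = -0.01023; check Q = 0.008865

[M]_eq = 4.61 M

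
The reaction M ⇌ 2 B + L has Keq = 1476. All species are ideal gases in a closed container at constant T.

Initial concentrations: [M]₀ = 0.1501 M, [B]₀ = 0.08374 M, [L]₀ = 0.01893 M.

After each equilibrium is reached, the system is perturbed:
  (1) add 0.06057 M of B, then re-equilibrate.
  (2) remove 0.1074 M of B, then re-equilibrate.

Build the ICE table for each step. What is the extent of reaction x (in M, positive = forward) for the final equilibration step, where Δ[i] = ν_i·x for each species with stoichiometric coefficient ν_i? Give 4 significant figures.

Q₀ = 8.8437e-04 vs Keq = 1476 ⇒ Q<K, forward
Step 1:
                    M           B           L
  init         0.1501     0.08374     0.01893
  Δ           -0.1501      0.3002      0.1501
  eq       1.6877e-05      0.3839       0.169
  solve Keq expr → x = 0.1501; check Q = 1476
Then add 0.06057 M of B.
Step 2:
                    M           B           L
  init     1.6877e-05      0.4445       0.169
  Δ        5.7435e-06 -1.1487e-05 -5.7435e-06
  eq       2.2620e-05      0.4445       0.169
  solve Keq expr → x = -5.7435e-06; check Q = 1476
Then remove 0.1074 M of B.
Step 3:
                    M           B           L
  init     2.2620e-05      0.3371       0.169
  Δ       -9.6088e-06  1.9218e-05  9.6088e-06
  eq       1.3011e-05      0.3371       0.169
  solve Keq expr → x = 9.6088e-06; check Q = 1476

x = 9.6088e-06 M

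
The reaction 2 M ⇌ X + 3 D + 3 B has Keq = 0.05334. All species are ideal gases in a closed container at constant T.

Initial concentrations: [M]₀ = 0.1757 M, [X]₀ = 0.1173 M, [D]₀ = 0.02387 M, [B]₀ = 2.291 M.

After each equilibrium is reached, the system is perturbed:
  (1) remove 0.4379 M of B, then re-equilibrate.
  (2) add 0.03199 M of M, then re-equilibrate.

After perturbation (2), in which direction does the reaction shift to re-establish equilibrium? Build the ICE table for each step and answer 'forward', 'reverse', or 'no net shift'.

Direction: forward

Q₀ = 6.2142e-04 vs Keq = 0.05334 ⇒ Q<K, forward
Step 1:
                    M           X           D           B
  init         0.1757      0.1173     0.02387       2.291
  Δ          -0.03907     0.01953      0.0586      0.0586
  eq           0.1366      0.1368     0.08247        2.35
  solve Keq expr → x = 0.01953; check Q = 0.05334
Then remove 0.4379 M of B.
Step 2:
                    M           X           D           B
  init         0.1366      0.1368     0.08247       1.912
  Δ         -0.008624    0.004312     0.01294     0.01294
  eq            0.128      0.1411     0.09541       1.925
  solve Keq expr → x = 0.004312; check Q = 0.05334
Then add 0.03199 M of M.
Step 3:
                    M           X           D           B
  init           0.16      0.1411     0.09541       1.925
  Δ         -0.007043    0.003521     0.01056     0.01056
  eq            0.153      0.1447       0.106       1.935
  solve Keq expr → x = 0.003521; check Q = 0.05334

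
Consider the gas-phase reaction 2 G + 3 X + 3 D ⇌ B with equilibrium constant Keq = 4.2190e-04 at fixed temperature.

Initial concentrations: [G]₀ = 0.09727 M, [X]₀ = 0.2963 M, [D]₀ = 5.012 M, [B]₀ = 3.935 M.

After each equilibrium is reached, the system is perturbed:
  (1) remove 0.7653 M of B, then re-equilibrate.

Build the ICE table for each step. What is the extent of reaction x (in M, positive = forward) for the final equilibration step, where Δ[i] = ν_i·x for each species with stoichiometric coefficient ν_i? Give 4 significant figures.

Q₀ = 127 vs Keq = 4.2190e-04 ⇒ Q>K, reverse
Step 1:
                    G           X           D           B
  Initial     0.09727      0.2963       5.012       3.935
  Change         1.31       1.965       1.965      -0.655
  Equil         1.407       2.261       6.977        3.28
  solve Keq expr → x = -0.655; check Q = 4.2190e-04
Then remove 0.7653 M of B.
Step 2:
                    G           X           D           B
  Initial       1.407       2.261       6.977       2.515
  Change     -0.06133      -0.092      -0.092     0.03067
  Equil         1.346       2.169       6.885       2.545
  solve Keq expr → x = 0.03067; check Q = 4.2190e-04

x = 0.03067 M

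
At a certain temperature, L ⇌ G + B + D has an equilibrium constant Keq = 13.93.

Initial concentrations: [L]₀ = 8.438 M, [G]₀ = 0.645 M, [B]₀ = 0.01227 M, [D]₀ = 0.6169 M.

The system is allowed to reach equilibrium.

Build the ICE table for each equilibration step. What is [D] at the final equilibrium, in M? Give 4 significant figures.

Q₀ = 5.7860e-04 vs Keq = 13.93 ⇒ Q<K, forward
Step 1:
                    L           G           B           D
  init          8.438       0.645     0.01227      0.6169
  Δ            -3.643       3.643       3.643       3.643
  eq            4.795       4.288       3.656        4.26
  solve Keq expr → x = 3.643; check Q = 13.93

[D]_eq = 4.26 M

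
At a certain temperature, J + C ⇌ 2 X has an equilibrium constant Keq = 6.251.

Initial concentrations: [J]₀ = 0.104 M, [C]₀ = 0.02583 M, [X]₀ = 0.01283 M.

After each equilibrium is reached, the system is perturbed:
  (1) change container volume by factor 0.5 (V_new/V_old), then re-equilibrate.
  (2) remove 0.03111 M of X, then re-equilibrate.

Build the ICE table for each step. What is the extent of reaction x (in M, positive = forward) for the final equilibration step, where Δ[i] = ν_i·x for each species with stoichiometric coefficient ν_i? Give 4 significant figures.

Q₀ = 0.06128 vs Keq = 6.251 ⇒ Q<K, forward
Step 1:
                   J          C          X
  init         0.104    0.02583    0.01283
  Δ         -0.02035   -0.02035     0.0407
  eq         0.08365    0.00548    0.05353
  solve Keq expr → x = 0.02035; check Q = 6.251
Then change container volume by factor 0.5 (V_new/V_old).
Step 2:
                   J          C          X
  init        0.1673    0.01096     0.1071
  Δ                0          0          0
  eq          0.1673    0.01096     0.1071
  solve Keq expr → x = 0; check Q = 6.251
Then remove 0.03111 M of X.
Step 3:
                   J          C          X
  init        0.1673    0.01096    0.07595
  Δ        -0.004041  -0.004041   0.008081
  eq          0.1633   0.006919    0.08403
  solve Keq expr → x = 0.004041; check Q = 6.251

x = 0.004041 M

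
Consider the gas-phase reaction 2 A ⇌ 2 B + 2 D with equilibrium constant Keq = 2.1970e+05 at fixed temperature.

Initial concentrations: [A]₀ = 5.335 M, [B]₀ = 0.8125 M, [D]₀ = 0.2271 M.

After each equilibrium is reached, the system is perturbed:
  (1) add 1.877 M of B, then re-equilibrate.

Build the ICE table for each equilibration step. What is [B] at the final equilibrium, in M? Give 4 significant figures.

Q₀ = 0.001196 vs Keq = 2.1970e+05 ⇒ Q<K, forward
Step 1:
                    A           B           D
  init          5.335      0.8125      0.2271
  Δ            -5.264       5.264       5.264
  eq          0.07118       6.076       5.491
  solve Keq expr → x = 2.632; check Q = 2.1970e+05
Then add 1.877 M of B.
Step 2:
                    A           B           D
  init        0.07118       7.953       5.491
  Δ           0.02138    -0.02138    -0.02138
  eq          0.09256       7.932        5.47
  solve Keq expr → x = -0.01069; check Q = 2.1970e+05

[B]_eq = 7.932 M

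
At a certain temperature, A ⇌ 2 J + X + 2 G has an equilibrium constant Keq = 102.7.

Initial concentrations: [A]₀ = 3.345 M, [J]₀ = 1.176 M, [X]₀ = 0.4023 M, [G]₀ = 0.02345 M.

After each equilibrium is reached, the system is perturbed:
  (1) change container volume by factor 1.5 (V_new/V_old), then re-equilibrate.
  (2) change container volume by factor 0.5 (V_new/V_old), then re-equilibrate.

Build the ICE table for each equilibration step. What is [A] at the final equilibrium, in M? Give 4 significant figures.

[A]_eq = 3.041 M

Q₀ = 9.1465e-05 vs Keq = 102.7 ⇒ Q<K, forward
Step 1:
                  A         J         X         G
  Initial     3.345     1.176    0.4023   0.02345
  Change     -1.364     2.727     1.364     2.727
  Equil       1.981     3.903     1.766      2.75
  solve Keq expr → x = 1.364; check Q = 102.7
Then change container volume by factor 1.5 (V_new/V_old).
Step 2:
                  A         J         X         G
  Initial     1.321     2.602     1.177     1.834
  Change    -0.3345     0.669    0.3345     0.669
  Equil      0.9865     3.271     1.512     2.503
  solve Keq expr → x = 0.3345; check Q = 102.7
Then change container volume by factor 0.5 (V_new/V_old).
Step 3:
                  A         J         X         G
  Initial     1.973     6.542     3.023     5.005
  Change      1.068    -2.137    -1.068    -2.137
  Equil       3.041     4.406     1.955     2.869
  solve Keq expr → x = -1.068; check Q = 102.7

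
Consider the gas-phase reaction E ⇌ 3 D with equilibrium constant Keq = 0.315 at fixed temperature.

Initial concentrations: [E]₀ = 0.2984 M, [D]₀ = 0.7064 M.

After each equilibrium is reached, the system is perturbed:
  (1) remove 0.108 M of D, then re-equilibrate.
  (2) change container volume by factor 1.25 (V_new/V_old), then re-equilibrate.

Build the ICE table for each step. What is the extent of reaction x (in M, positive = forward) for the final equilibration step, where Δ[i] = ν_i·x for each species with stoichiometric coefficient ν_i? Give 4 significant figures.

Q₀ = 1.181 vs Keq = 0.315 ⇒ Q>K, reverse
Step 1:
                  E         D
  Initial    0.2984    0.7064
  Change    0.07251   -0.2175
  Equil      0.3709    0.4889
  solve Keq expr → x = -0.07251; check Q = 0.315
Then remove 0.108 M of D.
Step 2:
                  E         D
  Initial    0.3709    0.3809
  Change   -0.03128   0.09385
  Equil      0.3396    0.4747
  solve Keq expr → x = 0.03128; check Q = 0.315
Then change container volume by factor 1.25 (V_new/V_old).
Step 3:
                  E         D
  Initial    0.2717    0.3798
  Change   -0.01715   0.05144
  Equil      0.2546    0.4312
  solve Keq expr → x = 0.01715; check Q = 0.315

x = 0.01715 M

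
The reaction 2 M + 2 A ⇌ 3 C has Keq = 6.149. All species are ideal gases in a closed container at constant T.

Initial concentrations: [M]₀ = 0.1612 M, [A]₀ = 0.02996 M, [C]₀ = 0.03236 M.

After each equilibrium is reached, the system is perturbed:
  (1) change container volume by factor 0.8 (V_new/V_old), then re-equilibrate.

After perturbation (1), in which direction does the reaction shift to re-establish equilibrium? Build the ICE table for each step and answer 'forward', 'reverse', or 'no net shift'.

Q₀ = 1.453 vs Keq = 6.149 ⇒ Q<K, forward
Step 1:
                   M          A          C
  I           0.1612    0.02996    0.03236
  C        -0.006896  -0.006896    0.01034
  E           0.1543    0.02306     0.0427
  solve Keq expr → x = 0.003448; check Q = 6.149
Then change container volume by factor 0.8 (V_new/V_old).
Step 2:
                   M          A          C
  I           0.1929    0.02883    0.05338
  C        -0.001359  -0.001359   0.002038
  E           0.1915    0.02747    0.05542
  solve Keq expr → x = 6.7950e-04; check Q = 6.149

Direction: forward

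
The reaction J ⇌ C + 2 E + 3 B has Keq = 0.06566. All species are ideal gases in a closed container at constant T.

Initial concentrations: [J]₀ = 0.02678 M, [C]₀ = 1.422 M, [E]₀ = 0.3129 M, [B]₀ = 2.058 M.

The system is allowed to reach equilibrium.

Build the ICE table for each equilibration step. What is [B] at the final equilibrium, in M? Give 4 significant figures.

[B]_eq = 1.653 M

Q₀ = 45.31 vs Keq = 0.06566 ⇒ Q>K, reverse
Step 1:
                    J           C           E           B
  I           0.02678       1.422      0.3129       2.058
  C            0.1351     -0.1351     -0.2701     -0.4052
  E            0.1618       1.287     0.04277       1.653
  solve Keq expr → x = -0.1351; check Q = 0.06566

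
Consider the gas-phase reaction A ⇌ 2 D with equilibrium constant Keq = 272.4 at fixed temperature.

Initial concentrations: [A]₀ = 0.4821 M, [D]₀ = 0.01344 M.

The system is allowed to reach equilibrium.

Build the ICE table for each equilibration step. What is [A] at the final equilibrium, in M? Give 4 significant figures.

Q₀ = 3.7468e-04 vs Keq = 272.4 ⇒ Q<K, forward
Step 1:
                    A           D
  Initial      0.4821     0.01344
  Change      -0.4786      0.9573
  Equil      0.003459      0.9707
  solve Keq expr → x = 0.4786; check Q = 272.4

[A]_eq = 0.003459 M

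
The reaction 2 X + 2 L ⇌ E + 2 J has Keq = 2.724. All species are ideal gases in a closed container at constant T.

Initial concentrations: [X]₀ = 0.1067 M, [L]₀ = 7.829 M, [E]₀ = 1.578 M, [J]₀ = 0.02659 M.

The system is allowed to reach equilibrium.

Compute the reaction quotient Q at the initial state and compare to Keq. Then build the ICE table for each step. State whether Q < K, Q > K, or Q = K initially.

Q₀ = 0.001599 vs Keq = 2.724 ⇒ Q<K, forward
Step 1:
                   X          L          E          J
  Initial     0.1067      7.829      1.578    0.02659
  Change     -0.0946    -0.0946     0.0473     0.0946
  Equil       0.0121      7.734      1.625     0.1212
  solve Keq expr → x = 0.0473; check Q = 2.724

Q₀ = 0.001599; Q < K (proceeds forward)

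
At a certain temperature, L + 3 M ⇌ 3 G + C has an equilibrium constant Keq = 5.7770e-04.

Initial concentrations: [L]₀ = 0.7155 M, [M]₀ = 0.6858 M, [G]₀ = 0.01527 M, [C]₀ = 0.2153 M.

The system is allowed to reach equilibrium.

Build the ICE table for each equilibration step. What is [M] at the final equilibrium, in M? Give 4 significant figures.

Q₀ = 3.3217e-06 vs Keq = 5.7770e-04 ⇒ Q<K, forward
Step 1:
                    L           M           G           C
  I            0.7155      0.6858     0.01527      0.2153
  C          -0.01987     -0.0596      0.0596     0.01987
  E            0.6956      0.6262     0.07487      0.2352
  solve Keq expr → x = 0.01987; check Q = 5.7770e-04

[M]_eq = 0.6262 M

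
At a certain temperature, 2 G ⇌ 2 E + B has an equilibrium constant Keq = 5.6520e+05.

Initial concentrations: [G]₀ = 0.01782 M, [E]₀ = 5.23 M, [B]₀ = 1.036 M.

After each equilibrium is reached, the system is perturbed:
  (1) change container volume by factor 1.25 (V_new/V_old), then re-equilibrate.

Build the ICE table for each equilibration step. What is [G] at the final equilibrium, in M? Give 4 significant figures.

Q₀ = 8.9238e+04 vs Keq = 5.6520e+05 ⇒ Q<K, forward
Step 1:
                    G           E           B
  I           0.01782        5.23       1.036
  C          -0.01071     0.01071    0.005353
  E          0.007114       5.241       1.041
  solve Keq expr → x = 0.005353; check Q = 5.6520e+05
Then change container volume by factor 1.25 (V_new/V_old).
Step 2:
                    G           E           B
  I          0.005691       4.193      0.8331
  C       -5.9916e-04  5.9916e-04  2.9958e-04
  E          0.005092       4.193      0.8334
  solve Keq expr → x = 2.9958e-04; check Q = 5.6520e+05

[G]_eq = 0.005092 M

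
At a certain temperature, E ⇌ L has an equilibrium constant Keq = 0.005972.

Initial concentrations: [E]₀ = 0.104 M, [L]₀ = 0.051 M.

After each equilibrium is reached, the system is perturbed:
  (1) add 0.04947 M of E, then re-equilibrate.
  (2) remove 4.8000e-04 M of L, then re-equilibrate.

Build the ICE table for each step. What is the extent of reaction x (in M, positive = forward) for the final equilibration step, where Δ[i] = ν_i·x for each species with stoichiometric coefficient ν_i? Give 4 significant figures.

Q₀ = 0.4904 vs Keq = 0.005972 ⇒ Q>K, reverse
Step 1:
                   E          L
  I            0.104      0.051
  C          0.05008   -0.05008
  E           0.1541 9.2016e-04
  solve Keq expr → x = -0.05008; check Q = 0.005972
Then add 0.04947 M of E.
Step 2:
                   E          L
  I           0.2035 9.2016e-04
  C       -2.9368e-04 2.9368e-04
  E           0.2033   0.001214
  solve Keq expr → x = 2.9368e-04; check Q = 0.005972
Then remove 4.8000e-04 M of L.
Step 3:
                   E          L
  I           0.2033 7.3385e-04
  C       -4.7715e-04 4.7715e-04
  E           0.2028   0.001211
  solve Keq expr → x = 4.7715e-04; check Q = 0.005972

x = 4.7715e-04 M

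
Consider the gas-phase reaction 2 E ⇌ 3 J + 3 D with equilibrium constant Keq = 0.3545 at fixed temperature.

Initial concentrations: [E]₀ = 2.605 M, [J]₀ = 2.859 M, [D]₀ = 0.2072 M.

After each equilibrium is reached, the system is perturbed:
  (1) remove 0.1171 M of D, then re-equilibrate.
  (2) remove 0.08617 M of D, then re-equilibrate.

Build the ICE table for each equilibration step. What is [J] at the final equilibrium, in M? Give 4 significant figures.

[J]_eq = 3.241 M

Q₀ = 0.03063 vs Keq = 0.3545 ⇒ Q<K, forward
Step 1:
                   E          J          D
  Initial      2.605      2.859     0.2072
  Change      -0.142      0.213      0.213
  Equil        2.463      3.072     0.4202
  solve Keq expr → x = 0.07099; check Q = 0.3545
Then remove 0.1171 M of D.
Step 2:
                   E          J          D
  Initial      2.463      3.072     0.3031
  Change    -0.06471    0.09706    0.09706
  Equil        2.398      3.169     0.4001
  solve Keq expr → x = 0.03235; check Q = 0.3545
Then remove 0.08617 M of D.
Step 3:
                   E          J          D
  Initial      2.398      3.169      0.314
  Change    -0.04802    0.07204    0.07204
  Equil         2.35      3.241      0.386
  solve Keq expr → x = 0.02401; check Q = 0.3545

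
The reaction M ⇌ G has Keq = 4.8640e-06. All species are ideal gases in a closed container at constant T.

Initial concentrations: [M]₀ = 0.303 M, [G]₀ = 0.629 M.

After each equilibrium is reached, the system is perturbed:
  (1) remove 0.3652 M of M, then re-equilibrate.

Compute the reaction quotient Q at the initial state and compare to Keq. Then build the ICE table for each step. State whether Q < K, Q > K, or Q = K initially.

Q₀ = 2.076; Q > K (proceeds reverse)

Q₀ = 2.076 vs Keq = 4.8640e-06 ⇒ Q>K, reverse
Step 1:
                  M         G
  Initial     0.303     0.629
  Change      0.629    -0.629
  Equil       0.932 4.5332e-06
  solve Keq expr → x = -0.629; check Q = 4.8640e-06
Then remove 0.3652 M of M.
Step 2:
                  M         G
  Initial    0.5668 4.5332e-06
  Change  1.7763e-06 -1.7763e-06
  Equil      0.5668 2.7569e-06
  solve Keq expr → x = -1.7763e-06; check Q = 4.8640e-06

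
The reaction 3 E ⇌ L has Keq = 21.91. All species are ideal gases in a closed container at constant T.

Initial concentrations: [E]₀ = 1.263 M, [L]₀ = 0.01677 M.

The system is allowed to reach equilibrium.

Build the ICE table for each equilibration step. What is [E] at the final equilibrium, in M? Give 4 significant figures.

[E]_eq = 0.2527 M

Q₀ = 0.008324 vs Keq = 21.91 ⇒ Q<K, forward
Step 1:
                    E           L
  Initial       1.263     0.01677
  Change        -1.01      0.3368
  Equil        0.2527      0.3535
  solve Keq expr → x = 0.3368; check Q = 21.91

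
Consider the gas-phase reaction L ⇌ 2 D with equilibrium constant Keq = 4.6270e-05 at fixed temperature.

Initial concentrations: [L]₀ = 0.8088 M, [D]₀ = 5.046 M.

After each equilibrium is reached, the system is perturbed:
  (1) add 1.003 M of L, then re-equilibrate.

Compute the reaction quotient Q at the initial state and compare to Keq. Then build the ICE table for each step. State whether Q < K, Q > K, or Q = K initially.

Q₀ = 31.48 vs Keq = 4.6270e-05 ⇒ Q>K, reverse
Step 1:
                    L           D
  Initial      0.8088       5.046
  Change        2.517      -5.034
  Equil         3.326      0.0124
  solve Keq expr → x = -2.517; check Q = 4.6270e-05
Then add 1.003 M of L.
Step 2:
                    L           D
  Initial       4.329      0.0124
  Change  -8.7305e-04    0.001746
  Equil         4.328     0.01415
  solve Keq expr → x = 8.7305e-04; check Q = 4.6270e-05

Q₀ = 31.48; Q > K (proceeds reverse)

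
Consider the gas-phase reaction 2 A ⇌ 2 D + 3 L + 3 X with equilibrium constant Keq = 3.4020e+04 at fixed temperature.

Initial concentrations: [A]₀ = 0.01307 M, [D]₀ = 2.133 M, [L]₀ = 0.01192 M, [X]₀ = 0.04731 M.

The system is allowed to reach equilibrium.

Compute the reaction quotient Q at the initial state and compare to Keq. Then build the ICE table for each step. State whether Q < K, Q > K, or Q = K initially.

Q₀ = 4.7766e-06 vs Keq = 3.4020e+04 ⇒ Q<K, forward
Step 1:
                  A         D         L         X
  init      0.01307     2.133   0.01192   0.04731
  Δ        -0.01307   0.01307    0.0196    0.0196
  eq      1.1272e-06     2.146   0.03152   0.06691
  solve Keq expr → x = 0.006534; check Q = 3.4020e+04

Q₀ = 4.7766e-06; Q < K (proceeds forward)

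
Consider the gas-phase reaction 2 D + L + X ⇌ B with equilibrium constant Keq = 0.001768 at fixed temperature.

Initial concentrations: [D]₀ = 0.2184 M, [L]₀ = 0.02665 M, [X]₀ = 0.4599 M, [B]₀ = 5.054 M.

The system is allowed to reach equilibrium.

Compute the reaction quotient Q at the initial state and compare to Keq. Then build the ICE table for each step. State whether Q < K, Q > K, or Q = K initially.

Q₀ = 8645; Q > K (proceeds reverse)

Q₀ = 8645 vs Keq = 0.001768 ⇒ Q>K, reverse
Step 1:
                   D          L          X          B
  Initial     0.2184    0.02665     0.4599      5.054
  Change       7.217      3.608      3.608     -3.608
  Equil        7.435      3.635      4.068      1.446
  solve Keq expr → x = -3.608; check Q = 0.001768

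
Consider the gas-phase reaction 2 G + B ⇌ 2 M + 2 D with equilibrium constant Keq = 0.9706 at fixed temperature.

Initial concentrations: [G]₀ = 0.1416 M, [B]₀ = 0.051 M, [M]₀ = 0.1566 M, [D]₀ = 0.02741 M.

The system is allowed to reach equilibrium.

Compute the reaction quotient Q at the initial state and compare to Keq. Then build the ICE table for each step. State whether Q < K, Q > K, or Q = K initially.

Q₀ = 0.01802 vs Keq = 0.9706 ⇒ Q<K, forward
Step 1:
                  G         B         M         D
  Initial    0.1416     0.051    0.1566   0.02741
  Change   -0.04752  -0.02376   0.04752   0.04752
  Equil     0.09408   0.02724    0.2041   0.07493
  solve Keq expr → x = 0.02376; check Q = 0.9706

Q₀ = 0.01802; Q < K (proceeds forward)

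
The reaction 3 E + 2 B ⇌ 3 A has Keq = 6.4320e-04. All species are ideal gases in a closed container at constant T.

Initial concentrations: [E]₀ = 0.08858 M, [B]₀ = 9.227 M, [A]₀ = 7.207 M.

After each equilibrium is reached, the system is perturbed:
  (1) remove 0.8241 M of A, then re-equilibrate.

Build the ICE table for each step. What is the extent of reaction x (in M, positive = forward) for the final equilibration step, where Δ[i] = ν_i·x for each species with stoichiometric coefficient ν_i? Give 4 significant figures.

x = 0.1785 M

Q₀ = 6326 vs Keq = 6.4320e-04 ⇒ Q>K, reverse
Step 1:
                  E         B         A
  I         0.08858     9.227     7.207
  C           4.893     3.262    -4.893
  E           4.981     12.49     2.314
  solve Keq expr → x = -1.631; check Q = 6.4320e-04
Then remove 0.8241 M of A.
Step 2:
                  E         B         A
  I           4.981     12.49      1.49
  C         -0.5356   -0.3571    0.5356
  E           4.445     12.13     2.026
  solve Keq expr → x = 0.1785; check Q = 6.4320e-04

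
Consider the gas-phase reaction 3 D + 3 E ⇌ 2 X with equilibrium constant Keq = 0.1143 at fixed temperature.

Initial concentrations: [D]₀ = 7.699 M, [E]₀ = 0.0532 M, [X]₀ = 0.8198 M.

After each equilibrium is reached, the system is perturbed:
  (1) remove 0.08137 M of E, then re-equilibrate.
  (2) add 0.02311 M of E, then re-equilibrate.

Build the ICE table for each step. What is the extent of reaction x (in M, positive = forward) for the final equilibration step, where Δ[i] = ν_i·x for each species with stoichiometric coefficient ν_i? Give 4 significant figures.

Q₀ = 9.781 vs Keq = 0.1143 ⇒ Q>K, reverse
Step 1:
                  D         E         X
  I           7.699    0.0532    0.8198
  C          0.1566    0.1566   -0.1044
  E           7.856    0.2098    0.7154
  solve Keq expr → x = -0.0522; check Q = 0.1143
Then remove 0.08137 M of E.
Step 2:
                  D         E         X
  I           7.856    0.1284    0.7154
  C         0.07032   0.07032  -0.04688
  E           7.926    0.1988    0.6685
  solve Keq expr → x = -0.02344; check Q = 0.1143
Then add 0.02311 M of E.
Step 3:
                  D         E         X
  I           7.926    0.2219    0.6685
  C        -0.01997  -0.01997   0.01331
  E           7.906    0.2019    0.6818
  solve Keq expr → x = 0.006657; check Q = 0.1143

x = 0.006657 M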